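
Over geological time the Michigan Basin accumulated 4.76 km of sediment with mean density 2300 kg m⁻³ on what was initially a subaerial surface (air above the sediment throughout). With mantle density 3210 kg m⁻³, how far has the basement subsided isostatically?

3.41 km

Subaerial load: s = t ρ_sed / ρ_m = 4.76 km × 2300/3210 = 3.41 km.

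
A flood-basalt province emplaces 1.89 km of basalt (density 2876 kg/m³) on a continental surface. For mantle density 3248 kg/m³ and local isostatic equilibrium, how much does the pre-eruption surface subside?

1.67 km

Subaerial loading: s = t ρ_load / ρ_m.
s = 1.89 km × 2876/3248 = 1.67 km.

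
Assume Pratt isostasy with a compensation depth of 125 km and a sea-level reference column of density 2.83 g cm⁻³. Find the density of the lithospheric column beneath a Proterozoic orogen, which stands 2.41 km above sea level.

Pratt balance: ρ_ref D = ρ (D + h).
ρ = ρ_ref D/(D + h) = 2.83 × 125 km/(125 km + 2.41 km) = 2.78 g cm⁻³.

2.78 g cm⁻³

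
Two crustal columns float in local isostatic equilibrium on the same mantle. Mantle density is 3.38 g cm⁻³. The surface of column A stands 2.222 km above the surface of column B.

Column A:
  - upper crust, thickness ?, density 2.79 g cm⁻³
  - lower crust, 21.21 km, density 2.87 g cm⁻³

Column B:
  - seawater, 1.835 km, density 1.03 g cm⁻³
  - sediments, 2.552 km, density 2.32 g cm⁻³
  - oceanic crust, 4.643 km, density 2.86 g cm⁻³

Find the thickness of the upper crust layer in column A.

10.4 km

Take the compensation level at the base of the deeper column (depth z_c below the surface of column A) and equate Σ ρ_i t_i down to z_c; mantle fills any gap and the z_c terms cancel.
Column A: x×2.79 + 21.21×2.87 + (z_c − 21.21 − x)×3.38
Column B: 2.222×0 + 1.835×1.03 + 2.552×2.32 + 4.643×2.86 + (z_c − 2.222 − 9.03)×3.38
The z_c×3.38 term appears on both sides and cancels. Collect the known terms of each column as K = Σ(ρt)_known − 3.38 × (depth of known layers): K_A = 60.8727 − 3.38×21.21 = −10.8171; K_B = 21.08967 − 3.38×(2.222 + 9.03) = −16.94209.
Balance: K_A − x×(3.38 − 2.79) = K_B, so x = (K_A − K_B)/(3.38 − 2.79) = 6.12499/0.59 = 10.4 km.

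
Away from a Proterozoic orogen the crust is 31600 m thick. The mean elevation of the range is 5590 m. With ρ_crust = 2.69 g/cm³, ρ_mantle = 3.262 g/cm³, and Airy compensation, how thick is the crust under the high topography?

Root depth r = h ρ_c / (ρ_m − ρ_c) = 5590 m × 2.69 / 0.572 = 26290 m.
Total thickness = T + h + r = 31600 m + 5590 m + 26290 m = 63500 m.

63500 m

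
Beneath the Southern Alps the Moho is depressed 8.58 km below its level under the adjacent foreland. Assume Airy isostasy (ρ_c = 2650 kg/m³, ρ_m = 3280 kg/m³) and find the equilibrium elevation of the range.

By Archimedes' principle applied to the lithosphere: ρ_c h = (ρ_m − ρ_c) r.
h = r (ρ_m − ρ_c) / ρ_c = 8.58 km × (3280 − 2650) / 2650 = 2.04 km.

2.04 km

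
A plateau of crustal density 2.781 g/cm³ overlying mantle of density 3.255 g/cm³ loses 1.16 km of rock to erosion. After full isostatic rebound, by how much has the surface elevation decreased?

0.169 km

Rebound u = e ρ_c/ρ_m = 1.16 km × 2.781/3.255 = 0.9911 km.
Net surface drop = e − u = 1.16 km − 0.9911 km = e (ρ_m − ρ_c)/ρ_m = 0.169 km.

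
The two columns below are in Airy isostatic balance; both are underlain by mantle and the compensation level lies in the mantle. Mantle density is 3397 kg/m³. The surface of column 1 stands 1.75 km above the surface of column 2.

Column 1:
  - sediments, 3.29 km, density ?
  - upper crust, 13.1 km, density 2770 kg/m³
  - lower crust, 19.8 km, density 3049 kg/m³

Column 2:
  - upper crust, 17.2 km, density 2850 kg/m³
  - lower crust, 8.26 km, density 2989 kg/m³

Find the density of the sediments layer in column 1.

Take the compensation level at the base of the deeper column (depth z_c below the surface of column 1) and equate Σ ρ_i t_i down to z_c; mantle fills any gap and the z_c terms cancel.
Column 1: 3.29×ρ + 13.1×2770 + 19.8×3049 + (z_c − 36.19)×3397
Column 2: 1.75×0 + 17.2×2850 + 8.26×2989 + (z_c − 1.75 − 25.46)×3397
The z_c×3397 term appears on both sides and cancels. Collect the known terms of each column as K = Σ(ρt)_known − 3397 × (depth of known layers): K_1 = 96657.2 − 3397×36.19 = −26280.23; K_2 = 73709.14 − 3397×(1.75 + 25.46) = −18723.23.
Balance: K_1 + 3.29×ρ = K_2, so ρ = (K_2 − K_1)/3.29 = 7557/3.29 = 2300 kg/m³.

2300 kg/m³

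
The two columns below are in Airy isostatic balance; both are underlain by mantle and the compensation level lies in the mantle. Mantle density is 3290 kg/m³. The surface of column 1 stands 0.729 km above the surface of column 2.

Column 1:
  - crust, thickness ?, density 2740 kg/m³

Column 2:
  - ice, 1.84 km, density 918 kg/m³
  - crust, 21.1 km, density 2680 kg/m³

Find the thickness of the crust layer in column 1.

Take the compensation level at the base of the deeper column (depth z_c below the surface of column 1) and equate Σ ρ_i t_i down to z_c; mantle fills any gap and the z_c terms cancel.
Column 1: x×2740 + (z_c − 0 − x)×3290
Column 2: 0.729×0 + 1.84×918 + 21.1×2680 + (z_c − 0.729 − 22.94)×3290
The z_c×3290 term appears on both sides and cancels. Collect the known terms of each column as K = Σ(ρt)_known − 3290 × (depth of known layers): K_1 = 0 − 3290×0 = 0; K_2 = 58237.12 − 3290×(0.729 + 22.94) = −19633.89.
Balance: K_1 − x×(3290 − 2740) = K_2, so x = (K_1 − K_2)/(3290 − 2740) = 19633.9/550 = 35.7 km.

35.7 km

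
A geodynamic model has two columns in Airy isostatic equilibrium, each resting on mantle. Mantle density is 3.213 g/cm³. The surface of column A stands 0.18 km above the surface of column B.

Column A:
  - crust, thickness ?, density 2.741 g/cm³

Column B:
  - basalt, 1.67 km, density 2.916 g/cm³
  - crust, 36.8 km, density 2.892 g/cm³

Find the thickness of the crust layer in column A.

27.3 km

Take the compensation level at the base of the deeper column (depth z_c below the surface of column A) and equate Σ ρ_i t_i down to z_c; mantle fills any gap and the z_c terms cancel.
Column A: x×2.741 + (z_c − 0 − x)×3.213
Column B: 0.18×0 + 1.67×2.916 + 36.8×2.892 + (z_c − 0.18 − 38.47)×3.213
The z_c×3.213 term appears on both sides and cancels. Collect the known terms of each column as K = Σ(ρt)_known − 3.213 × (depth of known layers): K_A = 0 − 3.213×0 = 0; K_B = 111.29532 − 3.213×(0.18 + 38.47) = −12.88713.
Balance: K_A − x×(3.213 − 2.741) = K_B, so x = (K_A − K_B)/(3.213 − 2.741) = 12.8871/0.472 = 27.3 km.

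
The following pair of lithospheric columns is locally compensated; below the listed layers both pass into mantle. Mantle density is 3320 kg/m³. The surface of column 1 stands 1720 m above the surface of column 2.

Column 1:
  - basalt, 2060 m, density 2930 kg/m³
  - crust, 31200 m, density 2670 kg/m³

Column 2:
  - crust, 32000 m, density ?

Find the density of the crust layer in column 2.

Take the compensation level at the base of the deeper column (depth z_c below the surface of column 1) and equate Σ ρ_i t_i down to z_c; mantle fills any gap and the z_c terms cancel.
Column 1: 2060×2930 + 31200×2670 + (z_c − 33260)×3320
Column 2: 1720×0 + 32000×ρ + (z_c − 1720 − 32000)×3320
The z_c×3320 term appears on both sides and cancels. Collect the known terms of each column as K = Σ(ρt)_known − 3320 × (depth of known layers): K_1 = 89339800 − 3320×33260 = −21083400; K_2 = 0 − 3320×(1720 + 32000) = −111950400.
Balance: K_1 = K_2 + 32000×ρ, so ρ = (K_1 − K_2)/32000 = 90867000/32000 = 2840 kg/m³.

2840 kg/m³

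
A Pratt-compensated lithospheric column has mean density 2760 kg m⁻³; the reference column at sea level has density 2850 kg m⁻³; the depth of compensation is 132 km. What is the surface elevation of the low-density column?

4.3 km

ρ_ref D = ρ (D + h) → h = D (ρ_ref − ρ)/ρ.
h = 132 km × (2850 − 2760)/2760 = 4.3 km.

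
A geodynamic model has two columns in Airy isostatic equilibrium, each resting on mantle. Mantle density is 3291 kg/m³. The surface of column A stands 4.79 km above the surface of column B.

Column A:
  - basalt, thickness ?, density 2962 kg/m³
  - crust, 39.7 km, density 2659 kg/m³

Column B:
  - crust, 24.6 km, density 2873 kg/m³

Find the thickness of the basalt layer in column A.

Take the compensation level at the base of the deeper column (depth z_c below the surface of column A) and equate Σ ρ_i t_i down to z_c; mantle fills any gap and the z_c terms cancel.
Column A: x×2962 + 39.7×2659 + (z_c − 39.7 − x)×3291
Column B: 4.79×0 + 24.6×2873 + (z_c − 4.79 − 24.6)×3291
The z_c×3291 term appears on both sides and cancels. Collect the known terms of each column as K = Σ(ρt)_known − 3291 × (depth of known layers): K_A = 105562.3 − 3291×39.7 = −25090.4; K_B = 70675.8 − 3291×(4.79 + 24.6) = −26046.69.
Balance: K_A − x×(3291 − 2962) = K_B, so x = (K_A − K_B)/(3291 − 2962) = 956.29/329 = 2.91 km.

2.91 km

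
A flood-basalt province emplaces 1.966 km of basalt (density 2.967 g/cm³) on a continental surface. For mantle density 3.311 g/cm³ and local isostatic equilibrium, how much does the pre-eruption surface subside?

1.76 km

Subaerial loading: s = t ρ_load / ρ_m.
s = 1.966 km × 2.967/3.311 = 1.76 km.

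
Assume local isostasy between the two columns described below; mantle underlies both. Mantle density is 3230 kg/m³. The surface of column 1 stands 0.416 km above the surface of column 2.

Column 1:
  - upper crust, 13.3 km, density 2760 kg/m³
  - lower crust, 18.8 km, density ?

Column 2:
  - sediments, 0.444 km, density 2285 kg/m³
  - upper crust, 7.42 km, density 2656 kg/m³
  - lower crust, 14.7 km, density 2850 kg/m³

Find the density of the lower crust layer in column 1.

2950 kg/m³

Take the compensation level at the base of the deeper column (depth z_c below the surface of column 1) and equate Σ ρ_i t_i down to z_c; mantle fills any gap and the z_c terms cancel.
Column 1: 13.3×2760 + 18.8×ρ + (z_c − 32.1)×3230
Column 2: 0.416×0 + 0.444×2285 + 7.42×2656 + 14.7×2850 + (z_c − 0.416 − 22.564)×3230
The z_c×3230 term appears on both sides and cancels. Collect the known terms of each column as K = Σ(ρt)_known − 3230 × (depth of known layers): K_1 = 36708 − 3230×32.1 = −66975; K_2 = 62617.06 − 3230×(0.416 + 22.564) = −11608.34.
Balance: K_1 + 18.8×ρ = K_2, so ρ = (K_2 − K_1)/18.8 = 55366.7/18.8 = 2950 kg/m³.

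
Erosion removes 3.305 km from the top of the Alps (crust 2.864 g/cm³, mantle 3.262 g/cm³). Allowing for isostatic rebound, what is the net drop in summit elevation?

Rebound u = e ρ_c/ρ_m = 3.305 km × 2.864/3.262 = 2.902 km.
Net surface drop = e − u = 3.305 km − 2.902 km = e (ρ_m − ρ_c)/ρ_m = 0.403 km.

0.403 km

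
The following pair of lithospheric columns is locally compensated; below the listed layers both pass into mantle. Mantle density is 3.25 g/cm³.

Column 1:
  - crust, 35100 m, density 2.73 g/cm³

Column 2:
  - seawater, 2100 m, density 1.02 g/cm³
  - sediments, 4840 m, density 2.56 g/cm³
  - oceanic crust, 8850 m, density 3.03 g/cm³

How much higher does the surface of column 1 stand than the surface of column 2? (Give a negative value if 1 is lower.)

For any compensation level in the mantle, the mantle terms cancel and isostasy reduces to e = (Σt_1 − Σt_2) − (Σ(ρt)_1 − Σ(ρt)_2) / ρ_m.
Σt_1 = 35100 m; Σt_2 = 15790 m; Σ(ρt)_1 = 95823; Σ(ρt)_2 = 41347.9 (in m·g/cm³).
e = (35100 − 15790) − (95823 − 41347.9) / 3.25 = 2550 m.

2550 m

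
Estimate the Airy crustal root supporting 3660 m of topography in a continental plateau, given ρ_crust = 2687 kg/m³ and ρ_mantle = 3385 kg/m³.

Balancing pressure at the compensation depth: the weight of the topography is balanced by the buoyancy of the root, ρ_c h = (ρ_m − ρ_c) r.
r = h · ρ_c / (ρ_m − ρ_c) = 3660 m × 2687 / (3385 − 2687) = 14100 m.

14100 m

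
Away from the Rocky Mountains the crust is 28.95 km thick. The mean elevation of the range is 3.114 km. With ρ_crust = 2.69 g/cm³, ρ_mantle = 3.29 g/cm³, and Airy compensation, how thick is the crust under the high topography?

Root depth r = h ρ_c / (ρ_m − ρ_c) = 3.114 km × 2.69 / 0.6 = 13.96 km.
Total thickness = T + h + r = 28.95 km + 3.114 km + 13.96 km = 46 km.

46 km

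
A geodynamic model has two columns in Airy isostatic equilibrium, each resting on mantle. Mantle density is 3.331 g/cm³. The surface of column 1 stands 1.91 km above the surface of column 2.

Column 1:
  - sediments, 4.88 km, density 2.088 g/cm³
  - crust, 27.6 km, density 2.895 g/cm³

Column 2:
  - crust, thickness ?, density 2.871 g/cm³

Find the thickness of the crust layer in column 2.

Take the compensation level at the base of the deeper column (depth z_c below the surface of column 1) and equate Σ ρ_i t_i down to z_c; mantle fills any gap and the z_c terms cancel.
Column 1: 4.88×2.088 + 27.6×2.895 + (z_c − 32.48)×3.331
Column 2: 1.91×0 + x×2.871 + (z_c − 1.91 − 0 − x)×3.331
The z_c×3.331 term appears on both sides and cancels. Collect the known terms of each column as K = Σ(ρt)_known − 3.331 × (depth of known layers): K_1 = 90.09144 − 3.331×32.48 = −18.09944; K_2 = 0 − 3.331×(1.91 + 0) = −6.36221.
Balance: K_1 = K_2 − x×(3.331 − 2.871), so x = (K_2 − K_1)/(3.331 − 2.871) = 11.7372/0.46 = 25.5 km.

25.5 km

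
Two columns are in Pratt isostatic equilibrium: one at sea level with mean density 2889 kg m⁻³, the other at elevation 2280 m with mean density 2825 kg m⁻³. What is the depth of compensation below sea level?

101000 m

ρ_ref D = ρ (D + h) → D (ρ_ref − ρ) = ρ h.
D = ρ h/(ρ_ref − ρ) = 2825 × 2280 m/(2889 − 2825) = 101000 m.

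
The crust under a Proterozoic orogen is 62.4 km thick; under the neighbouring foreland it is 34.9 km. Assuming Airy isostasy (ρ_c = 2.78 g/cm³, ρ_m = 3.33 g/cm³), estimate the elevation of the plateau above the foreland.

4.54 km

Excess crust Δ = 62.4 km − 34.9 km = 27.5 km, split between elevation h and root r with h + r = Δ.
Airy balance ρ_c h = (ρ_m − ρ_c) r gives r = h ρ_c/(ρ_m − ρ_c), so h (1 + ρ_c/(ρ_m − ρ_c)) = Δ, i.e. h = Δ (ρ_m − ρ_c)/ρ_m.
h = 27.5 km × 0.55/3.33 = 4.54 km.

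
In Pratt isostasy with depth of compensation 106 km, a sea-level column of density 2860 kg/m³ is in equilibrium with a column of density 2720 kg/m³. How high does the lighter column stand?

ρ_ref D = ρ (D + h) → h = D (ρ_ref − ρ)/ρ.
h = 106 km × (2860 − 2720)/2720 = 5.46 km.

5.46 km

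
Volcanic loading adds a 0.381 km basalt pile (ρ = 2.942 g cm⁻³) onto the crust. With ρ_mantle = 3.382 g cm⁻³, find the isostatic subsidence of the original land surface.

0.331 km

Subaerial loading: s = t ρ_load / ρ_m.
s = 0.381 km × 2.942/3.382 = 0.331 km.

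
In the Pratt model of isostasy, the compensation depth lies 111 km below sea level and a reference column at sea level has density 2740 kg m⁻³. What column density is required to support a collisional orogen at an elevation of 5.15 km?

2620 kg m⁻³

Pratt balance: ρ_ref D = ρ (D + h).
ρ = ρ_ref D/(D + h) = 2740 × 111 km/(111 km + 5.15 km) = 2620 kg m⁻³.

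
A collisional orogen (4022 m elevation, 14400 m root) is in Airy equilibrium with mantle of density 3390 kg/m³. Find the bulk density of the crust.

ρ_c h = (ρ_m − ρ_c) r → ρ_c (h + r) = ρ_m r → ρ_c = ρ_m r / (h + r).
ρ_c = 3390 × 14400 m / (4022 m + 14400 m) = 2650 kg/m³.

2650 kg/m³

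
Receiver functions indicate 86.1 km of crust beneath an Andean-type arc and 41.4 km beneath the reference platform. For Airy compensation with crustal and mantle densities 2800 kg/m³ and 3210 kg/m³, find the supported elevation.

Excess crust Δ = 86.1 km − 41.4 km = 44.7 km, split between elevation h and root r with h + r = Δ.
Airy balance ρ_c h = (ρ_m − ρ_c) r gives r = h ρ_c/(ρ_m − ρ_c), so h (1 + ρ_c/(ρ_m − ρ_c)) = Δ, i.e. h = Δ (ρ_m − ρ_c)/ρ_m.
h = 44.7 km × 410/3210 = 5.71 km.

5.71 km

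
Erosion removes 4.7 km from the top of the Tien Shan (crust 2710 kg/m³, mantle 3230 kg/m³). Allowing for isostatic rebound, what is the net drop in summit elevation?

Rebound u = e ρ_c/ρ_m = 4.7 km × 2710/3230 = 3.943 km.
Net surface drop = e − u = 4.7 km − 3.943 km = e (ρ_m − ρ_c)/ρ_m = 0.757 km.

0.757 km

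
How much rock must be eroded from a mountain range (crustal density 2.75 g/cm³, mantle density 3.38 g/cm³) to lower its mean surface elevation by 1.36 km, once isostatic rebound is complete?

Net drop Δ = e − u = e − e ρ_c/ρ_m = e (ρ_m − ρ_c)/ρ_m.
e = Δ ρ_m/(ρ_m − ρ_c) = 1.36 km × 3.38/0.63 = 7.3 km.

7.3 km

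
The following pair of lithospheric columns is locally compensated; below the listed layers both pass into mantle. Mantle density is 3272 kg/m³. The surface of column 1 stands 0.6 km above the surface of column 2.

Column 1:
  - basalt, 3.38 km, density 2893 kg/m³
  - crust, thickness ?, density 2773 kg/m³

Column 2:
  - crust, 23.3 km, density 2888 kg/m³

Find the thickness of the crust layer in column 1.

19.3 km

Take the compensation level at the base of the deeper column (depth z_c below the surface of column 1) and equate Σ ρ_i t_i down to z_c; mantle fills any gap and the z_c terms cancel.
Column 1: 3.38×2893 + x×2773 + (z_c − 3.38 − x)×3272
Column 2: 0.6×0 + 23.3×2888 + (z_c − 0.6 − 23.3)×3272
The z_c×3272 term appears on both sides and cancels. Collect the known terms of each column as K = Σ(ρt)_known − 3272 × (depth of known layers): K_1 = 9778.34 − 3272×3.38 = −1281.02; K_2 = 67290.4 − 3272×(0.6 + 23.3) = −10910.4.
Balance: K_1 − x×(3272 − 2773) = K_2, so x = (K_1 − K_2)/(3272 − 2773) = 9629.38/499 = 19.3 km.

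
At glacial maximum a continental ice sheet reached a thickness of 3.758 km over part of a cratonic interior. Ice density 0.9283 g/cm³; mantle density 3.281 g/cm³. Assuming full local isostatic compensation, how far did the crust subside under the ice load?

1.06 km

Isostatic balance requires: the ice load ρ_ice t is balanced by mantle displaced below, ρ_m s.
s = t ρ_ice / ρ_m = 3.758 km × 0.9283/3.281 = 1.06 km.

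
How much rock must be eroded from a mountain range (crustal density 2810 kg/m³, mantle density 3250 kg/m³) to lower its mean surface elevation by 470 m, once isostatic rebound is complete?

Net drop Δ = e − u = e − e ρ_c/ρ_m = e (ρ_m − ρ_c)/ρ_m.
e = Δ ρ_m/(ρ_m − ρ_c) = 470 m × 3250/440 = 3470 m.

3470 m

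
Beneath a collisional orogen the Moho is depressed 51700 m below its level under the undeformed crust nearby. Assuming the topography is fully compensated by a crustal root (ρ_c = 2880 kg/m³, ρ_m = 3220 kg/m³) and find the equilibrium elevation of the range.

6100 m

Isostatic balance requires: ρ_c h = (ρ_m − ρ_c) r.
h = r (ρ_m − ρ_c) / ρ_c = 51700 m × (3220 − 2880) / 2880 = 6100 m.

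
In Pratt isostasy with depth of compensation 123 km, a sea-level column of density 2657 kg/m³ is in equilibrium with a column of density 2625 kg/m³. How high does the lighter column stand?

1.5 km

ρ_ref D = ρ (D + h) → h = D (ρ_ref − ρ)/ρ.
h = 123 km × (2657 − 2625)/2625 = 1.5 km.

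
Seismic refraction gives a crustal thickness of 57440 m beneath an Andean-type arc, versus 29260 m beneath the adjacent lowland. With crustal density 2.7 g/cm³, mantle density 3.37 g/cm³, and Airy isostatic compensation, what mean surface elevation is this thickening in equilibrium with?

Excess crust Δ = 57440 m − 29260 m = 28180 m, split between elevation h and root r with h + r = Δ.
Airy balance ρ_c h = (ρ_m − ρ_c) r gives r = h ρ_c/(ρ_m − ρ_c), so h (1 + ρ_c/(ρ_m − ρ_c)) = Δ, i.e. h = Δ (ρ_m − ρ_c)/ρ_m.
h = 28180 m × 0.67/3.37 = 5600 m.

5600 m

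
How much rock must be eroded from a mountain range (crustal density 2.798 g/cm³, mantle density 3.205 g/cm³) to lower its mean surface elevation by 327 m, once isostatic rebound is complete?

2580 m

Net drop Δ = e − u = e − e ρ_c/ρ_m = e (ρ_m − ρ_c)/ρ_m.
e = Δ ρ_m/(ρ_m − ρ_c) = 327 m × 3.205/0.407 = 2580 m.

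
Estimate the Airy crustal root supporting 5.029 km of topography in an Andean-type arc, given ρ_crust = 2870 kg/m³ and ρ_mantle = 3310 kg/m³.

32.8 km

Balancing pressure at the compensation depth: the weight of the topography is balanced by the buoyancy of the root, ρ_c h = (ρ_m − ρ_c) r.
r = h · ρ_c / (ρ_m − ρ_c) = 5.029 km × 2870 / (3310 − 2870) = 32.8 km.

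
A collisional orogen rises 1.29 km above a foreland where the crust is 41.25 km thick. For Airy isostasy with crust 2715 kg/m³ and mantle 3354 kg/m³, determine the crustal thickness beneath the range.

48 km

Root depth r = h ρ_c / (ρ_m − ρ_c) = 1.29 km × 2715 / 639 = 5.481 km.
Total thickness = T + h + r = 41.25 km + 1.29 km + 5.481 km = 48 km.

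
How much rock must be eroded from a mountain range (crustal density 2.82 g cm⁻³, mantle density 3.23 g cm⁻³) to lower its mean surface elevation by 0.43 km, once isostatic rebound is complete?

3.39 km

Net drop Δ = e − u = e − e ρ_c/ρ_m = e (ρ_m − ρ_c)/ρ_m.
e = Δ ρ_m/(ρ_m − ρ_c) = 0.43 km × 3.23/0.41 = 3.39 km.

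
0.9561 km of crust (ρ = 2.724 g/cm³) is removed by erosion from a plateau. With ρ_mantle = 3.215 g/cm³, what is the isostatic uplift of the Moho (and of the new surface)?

Unloading: uplift u = e ρ_c/ρ_m = 0.9561 km × 2.724/3.215 = 0.81 km.

0.81 km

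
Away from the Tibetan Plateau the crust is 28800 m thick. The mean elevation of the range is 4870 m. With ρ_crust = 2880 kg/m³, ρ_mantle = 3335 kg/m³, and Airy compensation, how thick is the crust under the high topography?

64500 m

Root depth r = h ρ_c / (ρ_m − ρ_c) = 4870 m × 2880 / 455 = 30830 m.
Total thickness = T + h + r = 28800 m + 4870 m + 30830 m = 64500 m.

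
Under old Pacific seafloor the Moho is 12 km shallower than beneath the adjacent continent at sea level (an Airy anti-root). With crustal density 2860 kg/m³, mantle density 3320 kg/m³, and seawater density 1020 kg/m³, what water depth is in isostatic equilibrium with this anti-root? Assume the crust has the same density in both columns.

3 km

Replacing a thickness d of crust by seawater at the top must be balanced by replacing crust with mantle at the base: d (ρ_c − ρ_w) = a (ρ_m − ρ_c).
d = a (ρ_m − ρ_c)/(ρ_c − ρ_w) = 12 km × 460/1840 = 3 km.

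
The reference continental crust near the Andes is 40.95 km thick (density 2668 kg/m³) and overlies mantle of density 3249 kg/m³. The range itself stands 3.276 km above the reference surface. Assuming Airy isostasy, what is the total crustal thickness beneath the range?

Root depth r = h ρ_c / (ρ_m − ρ_c) = 3.276 km × 2668 / 581 = 15.04 km.
Total thickness = T + h + r = 40.95 km + 3.276 km + 15.04 km = 59.3 km.

59.3 km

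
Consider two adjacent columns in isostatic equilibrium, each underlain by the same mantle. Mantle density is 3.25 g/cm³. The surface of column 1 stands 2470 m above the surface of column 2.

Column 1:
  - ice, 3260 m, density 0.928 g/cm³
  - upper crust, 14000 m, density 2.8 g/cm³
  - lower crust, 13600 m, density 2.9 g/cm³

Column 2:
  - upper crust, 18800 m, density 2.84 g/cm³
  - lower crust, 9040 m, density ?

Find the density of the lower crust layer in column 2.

2.93 g/cm³

Take the compensation level at the base of the deeper column (depth z_c below the surface of column 1) and equate Σ ρ_i t_i down to z_c; mantle fills any gap and the z_c terms cancel.
Column 1: 3260×0.928 + 14000×2.8 + 13600×2.9 + (z_c − 30860)×3.25
Column 2: 2470×0 + 18800×2.84 + 9040×ρ + (z_c − 2470 − 27840)×3.25
The z_c×3.25 term appears on both sides and cancels. Collect the known terms of each column as K = Σ(ρt)_known − 3.25 × (depth of known layers): K_1 = 81665.28 − 3.25×30860 = −18629.72; K_2 = 53392 − 3.25×(2470 + 27840) = −45115.5.
Balance: K_1 = K_2 + 9040×ρ, so ρ = (K_1 − K_2)/9040 = 26485.8/9040 = 2.93 g/cm³.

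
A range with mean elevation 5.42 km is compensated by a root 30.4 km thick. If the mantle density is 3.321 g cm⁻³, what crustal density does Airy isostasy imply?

2.82 g cm⁻³

ρ_c h = (ρ_m − ρ_c) r → ρ_c (h + r) = ρ_m r → ρ_c = ρ_m r / (h + r).
ρ_c = 3.321 × 30.4 km / (5.42 km + 30.4 km) = 2.82 g cm⁻³.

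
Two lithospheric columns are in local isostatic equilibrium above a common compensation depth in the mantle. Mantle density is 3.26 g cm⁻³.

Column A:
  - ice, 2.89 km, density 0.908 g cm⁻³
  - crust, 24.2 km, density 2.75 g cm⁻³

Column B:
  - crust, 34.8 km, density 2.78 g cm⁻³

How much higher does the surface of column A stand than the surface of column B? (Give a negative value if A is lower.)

For any compensation level in the mantle, the mantle terms cancel and isostasy reduces to e = (Σt_A − Σt_B) − (Σ(ρt)_A − Σ(ρt)_B) / ρ_m.
Σt_A = 27.09 km; Σt_B = 34.8 km; Σ(ρt)_A = 69.17412; Σ(ρt)_B = 96.744 (in km·g cm⁻³).
e = (27.09 − 34.8) − (69.17412 − 96.744) / 3.26 = 0.747 km.

0.747 km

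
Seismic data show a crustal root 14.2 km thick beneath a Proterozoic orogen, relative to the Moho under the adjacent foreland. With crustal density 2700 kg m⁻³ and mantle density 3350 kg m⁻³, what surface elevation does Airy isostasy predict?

3.42 km

For local isostatic compensation: ρ_c h = (ρ_m − ρ_c) r.
h = r (ρ_m − ρ_c) / ρ_c = 14.2 km × (3350 − 2700) / 2700 = 3.42 km.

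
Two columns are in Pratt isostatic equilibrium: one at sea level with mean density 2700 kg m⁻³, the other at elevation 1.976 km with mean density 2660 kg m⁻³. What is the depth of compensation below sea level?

131 km

ρ_ref D = ρ (D + h) → D (ρ_ref − ρ) = ρ h.
D = ρ h/(ρ_ref − ρ) = 2660 × 1.976 km/(2700 − 2660) = 131 km.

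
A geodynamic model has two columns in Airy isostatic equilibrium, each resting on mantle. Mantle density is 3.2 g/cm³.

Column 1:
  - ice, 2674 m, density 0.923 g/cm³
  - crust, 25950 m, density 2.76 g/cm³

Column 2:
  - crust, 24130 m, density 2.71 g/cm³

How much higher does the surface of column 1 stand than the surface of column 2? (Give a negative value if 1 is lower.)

1780 m

For any compensation level in the mantle, the mantle terms cancel and isostasy reduces to e = (Σt_1 − Σt_2) − (Σ(ρt)_1 − Σ(ρt)_2) / ρ_m.
Σt_1 = 28624 m; Σt_2 = 24130 m; Σ(ρt)_1 = 74090.102; Σ(ρt)_2 = 65392.3 (in m·g/cm³).
e = (28624 − 24130) − (74090.102 − 65392.3) / 3.2 = 1780 m.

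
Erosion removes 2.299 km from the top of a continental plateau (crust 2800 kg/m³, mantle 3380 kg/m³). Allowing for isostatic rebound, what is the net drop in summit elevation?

0.395 km

Rebound u = e ρ_c/ρ_m = 2.299 km × 2800/3380 = 1.904 km.
Net surface drop = e − u = 2.299 km − 1.904 km = e (ρ_m − ρ_c)/ρ_m = 0.395 km.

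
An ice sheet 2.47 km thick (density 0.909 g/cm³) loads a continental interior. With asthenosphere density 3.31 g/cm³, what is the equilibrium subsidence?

0.678 km

Balancing pressure at the compensation depth: the ice load ρ_ice t is balanced by mantle displaced below, ρ_m s.
s = t ρ_ice / ρ_m = 2.47 km × 0.909/3.31 = 0.678 km.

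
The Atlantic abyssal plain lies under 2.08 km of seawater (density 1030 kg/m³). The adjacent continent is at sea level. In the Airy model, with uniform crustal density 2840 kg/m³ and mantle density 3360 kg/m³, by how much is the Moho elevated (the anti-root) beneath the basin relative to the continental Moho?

In Airy isostatic equilibrium: replacing crust with seawater at the top is compensated by replacing crust with mantle at the base: d (ρ_c − ρ_w) = a (ρ_m − ρ_c).
a = d (ρ_c − ρ_w)/(ρ_m − ρ_c) = 2.08 km × 1810/520 = 7.24 km.

7.24 km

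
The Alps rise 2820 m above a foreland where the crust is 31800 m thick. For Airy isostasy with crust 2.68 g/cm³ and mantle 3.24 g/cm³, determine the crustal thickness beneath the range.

48100 m

Root depth r = h ρ_c / (ρ_m − ρ_c) = 2820 m × 2.68 / 0.56 = 13500 m.
Total thickness = T + h + r = 31800 m + 2820 m + 13500 m = 48100 m.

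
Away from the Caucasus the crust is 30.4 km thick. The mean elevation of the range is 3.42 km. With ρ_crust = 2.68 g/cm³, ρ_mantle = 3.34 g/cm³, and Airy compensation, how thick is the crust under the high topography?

47.7 km

Root depth r = h ρ_c / (ρ_m − ρ_c) = 3.42 km × 2.68 / 0.66 = 13.89 km.
Total thickness = T + h + r = 30.4 km + 3.42 km + 13.89 km = 47.7 km.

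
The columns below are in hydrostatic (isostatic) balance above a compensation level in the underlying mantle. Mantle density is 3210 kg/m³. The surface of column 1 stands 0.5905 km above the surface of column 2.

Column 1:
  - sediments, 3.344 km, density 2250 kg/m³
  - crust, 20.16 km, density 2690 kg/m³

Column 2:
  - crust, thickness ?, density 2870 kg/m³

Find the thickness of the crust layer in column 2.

Take the compensation level at the base of the deeper column (depth z_c below the surface of column 1) and equate Σ ρ_i t_i down to z_c; mantle fills any gap and the z_c terms cancel.
Column 1: 3.344×2250 + 20.16×2690 + (z_c − 23.504)×3210
Column 2: 0.5905×0 + x×2870 + (z_c − 0.5905 − 0 − x)×3210
The z_c×3210 term appears on both sides and cancels. Collect the known terms of each column as K = Σ(ρt)_known − 3210 × (depth of known layers): K_1 = 61754.4 − 3210×23.504 = −13693.44; K_2 = 0 − 3210×(0.5905 + 0) = −1895.505.
Balance: K_1 = K_2 − x×(3210 − 2870), so x = (K_2 − K_1)/(3210 − 2870) = 11797.9/340 = 34.7 km.

34.7 km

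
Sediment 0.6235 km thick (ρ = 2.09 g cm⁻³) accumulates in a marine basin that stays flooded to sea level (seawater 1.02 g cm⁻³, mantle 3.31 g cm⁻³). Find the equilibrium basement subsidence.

0.291 km

Submarine loading: the sediment displaces seawater, and the subsidence is in turn flooded, so s (ρ_m − ρ_w) = t (ρ_sed − ρ_w).
s = 0.6235 km × (2.09 − 1.02) / (3.31 − 1.02) = 0.291 km.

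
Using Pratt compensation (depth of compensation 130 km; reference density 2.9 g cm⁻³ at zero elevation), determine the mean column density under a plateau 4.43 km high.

2.8 g cm⁻³

Pratt balance: ρ_ref D = ρ (D + h).
ρ = ρ_ref D/(D + h) = 2.9 × 130 km/(130 km + 4.43 km) = 2.8 g cm⁻³.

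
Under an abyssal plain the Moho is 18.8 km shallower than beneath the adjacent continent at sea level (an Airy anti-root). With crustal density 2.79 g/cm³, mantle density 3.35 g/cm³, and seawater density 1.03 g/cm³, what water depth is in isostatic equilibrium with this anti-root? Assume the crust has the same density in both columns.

5.98 km

Replacing a thickness d of crust by seawater at the top must be balanced by replacing crust with mantle at the base: d (ρ_c − ρ_w) = a (ρ_m − ρ_c).
d = a (ρ_m − ρ_c)/(ρ_c − ρ_w) = 18.8 km × 0.56/1.76 = 5.98 km.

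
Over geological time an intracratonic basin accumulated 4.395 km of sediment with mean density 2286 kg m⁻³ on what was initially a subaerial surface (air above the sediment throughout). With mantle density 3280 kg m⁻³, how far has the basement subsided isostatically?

3.06 km

Subaerial load: s = t ρ_sed / ρ_m = 4.395 km × 2286/3280 = 3.06 km.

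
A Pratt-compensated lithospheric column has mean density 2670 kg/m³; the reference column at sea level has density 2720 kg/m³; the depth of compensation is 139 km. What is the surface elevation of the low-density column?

2.6 km

ρ_ref D = ρ (D + h) → h = D (ρ_ref − ρ)/ρ.
h = 139 km × (2720 − 2670)/2670 = 2.6 km.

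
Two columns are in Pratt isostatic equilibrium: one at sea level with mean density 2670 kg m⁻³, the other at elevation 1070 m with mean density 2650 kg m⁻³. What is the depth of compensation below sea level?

ρ_ref D = ρ (D + h) → D (ρ_ref − ρ) = ρ h.
D = ρ h/(ρ_ref − ρ) = 2650 × 1070 m/(2670 − 2650) = 142000 m.

142000 m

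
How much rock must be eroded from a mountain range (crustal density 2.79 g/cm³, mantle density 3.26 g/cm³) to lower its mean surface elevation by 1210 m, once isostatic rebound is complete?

8390 m

Net drop Δ = e − u = e − e ρ_c/ρ_m = e (ρ_m − ρ_c)/ρ_m.
e = Δ ρ_m/(ρ_m − ρ_c) = 1210 m × 3.26/0.47 = 8390 m.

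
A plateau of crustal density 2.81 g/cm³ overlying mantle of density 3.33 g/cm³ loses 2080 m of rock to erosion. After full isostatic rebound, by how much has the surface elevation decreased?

Rebound u = e ρ_c/ρ_m = 2080 m × 2.81/3.33 = 1755 m.
Net surface drop = e − u = 2080 m − 1755 m = e (ρ_m − ρ_c)/ρ_m = 325 m.

325 m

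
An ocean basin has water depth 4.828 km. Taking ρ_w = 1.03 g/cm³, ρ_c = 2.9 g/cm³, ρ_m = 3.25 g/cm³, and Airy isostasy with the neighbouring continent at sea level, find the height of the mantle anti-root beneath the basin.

Balancing pressure at the compensation depth: replacing crust with seawater at the top is compensated by replacing crust with mantle at the base: d (ρ_c − ρ_w) = a (ρ_m − ρ_c).
a = d (ρ_c − ρ_w)/(ρ_m − ρ_c) = 4.828 km × 1.87/0.35 = 25.8 km.

25.8 km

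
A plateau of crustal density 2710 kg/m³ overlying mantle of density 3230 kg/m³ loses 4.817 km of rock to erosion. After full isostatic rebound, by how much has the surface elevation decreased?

0.775 km

Rebound u = e ρ_c/ρ_m = 4.817 km × 2710/3230 = 4.042 km.
Net surface drop = e − u = 4.817 km − 4.042 km = e (ρ_m − ρ_c)/ρ_m = 0.775 km.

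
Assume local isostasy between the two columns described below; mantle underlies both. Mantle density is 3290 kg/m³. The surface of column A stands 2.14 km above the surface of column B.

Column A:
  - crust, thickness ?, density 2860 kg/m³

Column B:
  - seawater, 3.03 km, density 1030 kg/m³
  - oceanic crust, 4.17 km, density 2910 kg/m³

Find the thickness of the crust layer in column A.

Take the compensation level at the base of the deeper column (depth z_c below the surface of column A) and equate Σ ρ_i t_i down to z_c; mantle fills any gap and the z_c terms cancel.
Column A: x×2860 + (z_c − 0 − x)×3290
Column B: 2.14×0 + 3.03×1030 + 4.17×2910 + (z_c − 2.14 − 7.2)×3290
The z_c×3290 term appears on both sides and cancels. Collect the known terms of each column as K = Σ(ρt)_known − 3290 × (depth of known layers): K_A = 0 − 3290×0 = 0; K_B = 15255.6 − 3290×(2.14 + 7.2) = −15473.
Balance: K_A − x×(3290 − 2860) = K_B, so x = (K_A − K_B)/(3290 − 2860) = 15473/430 = 36 km.

36 km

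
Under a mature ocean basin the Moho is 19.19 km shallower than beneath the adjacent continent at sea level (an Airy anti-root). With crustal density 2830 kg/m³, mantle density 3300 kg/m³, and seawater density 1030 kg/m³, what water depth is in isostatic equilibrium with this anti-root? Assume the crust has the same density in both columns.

Replacing a thickness d of crust by seawater at the top must be balanced by replacing crust with mantle at the base: d (ρ_c − ρ_w) = a (ρ_m − ρ_c).
d = a (ρ_m − ρ_c)/(ρ_c − ρ_w) = 19.19 km × 470/1800 = 5.01 km.

5.01 km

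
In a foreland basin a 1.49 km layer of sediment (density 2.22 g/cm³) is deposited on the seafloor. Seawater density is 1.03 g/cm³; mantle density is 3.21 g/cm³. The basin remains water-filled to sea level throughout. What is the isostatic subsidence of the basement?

Submarine loading: the sediment displaces seawater, and the subsidence is in turn flooded, so s (ρ_m − ρ_w) = t (ρ_sed − ρ_w).
s = 1.49 km × (2.22 − 1.03) / (3.21 − 1.03) = 0.813 km.

0.813 km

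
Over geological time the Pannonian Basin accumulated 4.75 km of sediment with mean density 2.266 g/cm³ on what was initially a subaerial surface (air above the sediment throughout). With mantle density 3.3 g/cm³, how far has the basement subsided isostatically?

3.26 km

Subaerial load: s = t ρ_sed / ρ_m = 4.75 km × 2.266/3.3 = 3.26 km.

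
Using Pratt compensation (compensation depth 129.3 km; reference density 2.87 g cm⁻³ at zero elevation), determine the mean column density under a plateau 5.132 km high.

2.76 g cm⁻³

Pratt balance: ρ_ref D = ρ (D + h).
ρ = ρ_ref D/(D + h) = 2.87 × 129.3 km/(129.3 km + 5.132 km) = 2.76 g cm⁻³.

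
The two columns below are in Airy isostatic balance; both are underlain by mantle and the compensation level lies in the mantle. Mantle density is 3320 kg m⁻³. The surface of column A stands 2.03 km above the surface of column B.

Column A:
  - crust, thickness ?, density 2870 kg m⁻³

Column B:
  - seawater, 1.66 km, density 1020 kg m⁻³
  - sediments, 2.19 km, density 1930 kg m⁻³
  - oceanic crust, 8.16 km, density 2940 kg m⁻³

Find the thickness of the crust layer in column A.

Take the compensation level at the base of the deeper column (depth z_c below the surface of column A) and equate Σ ρ_i t_i down to z_c; mantle fills any gap and the z_c terms cancel.
Column A: x×2870 + (z_c − 0 − x)×3320
Column B: 2.03×0 + 1.66×1020 + 2.19×1930 + 8.16×2940 + (z_c − 2.03 − 12.01)×3320
The z_c×3320 term appears on both sides and cancels. Collect the known terms of each column as K = Σ(ρt)_known − 3320 × (depth of known layers): K_A = 0 − 3320×0 = 0; K_B = 29910.3 − 3320×(2.03 + 12.01) = −16702.5.
Balance: K_A − x×(3320 − 2870) = K_B, so x = (K_A − K_B)/(3320 − 2870) = 16702.5/450 = 37.1 km.

37.1 km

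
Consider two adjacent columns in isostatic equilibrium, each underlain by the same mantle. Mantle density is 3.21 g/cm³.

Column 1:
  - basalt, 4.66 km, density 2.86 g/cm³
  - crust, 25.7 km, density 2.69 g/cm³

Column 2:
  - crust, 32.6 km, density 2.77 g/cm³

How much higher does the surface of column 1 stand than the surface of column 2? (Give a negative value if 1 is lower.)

For any compensation level in the mantle, the mantle terms cancel and isostasy reduces to e = (Σt_1 − Σt_2) − (Σ(ρt)_1 − Σ(ρt)_2) / ρ_m.
Σt_1 = 30.36 km; Σt_2 = 32.6 km; Σ(ρt)_1 = 82.4606; Σ(ρt)_2 = 90.302 (in km·g/cm³).
e = (30.36 − 32.6) − (82.4606 − 90.302) / 3.21 = 0.203 km.

0.203 km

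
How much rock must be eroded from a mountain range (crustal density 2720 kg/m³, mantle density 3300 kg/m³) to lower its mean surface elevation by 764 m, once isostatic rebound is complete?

4350 m

Net drop Δ = e − u = e − e ρ_c/ρ_m = e (ρ_m − ρ_c)/ρ_m.
e = Δ ρ_m/(ρ_m − ρ_c) = 764 m × 3300/580 = 4350 m.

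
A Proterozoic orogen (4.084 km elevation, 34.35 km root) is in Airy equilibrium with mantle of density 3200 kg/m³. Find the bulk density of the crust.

2860 kg/m³

ρ_c h = (ρ_m − ρ_c) r → ρ_c (h + r) = ρ_m r → ρ_c = ρ_m r / (h + r).
ρ_c = 3200 × 34.35 km / (4.084 km + 34.35 km) = 2860 kg/m³.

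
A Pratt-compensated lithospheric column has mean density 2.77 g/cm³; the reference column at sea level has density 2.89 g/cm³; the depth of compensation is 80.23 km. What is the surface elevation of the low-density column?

3.48 km

ρ_ref D = ρ (D + h) → h = D (ρ_ref − ρ)/ρ.
h = 80.23 km × (2.89 − 2.77)/2.77 = 3.48 km.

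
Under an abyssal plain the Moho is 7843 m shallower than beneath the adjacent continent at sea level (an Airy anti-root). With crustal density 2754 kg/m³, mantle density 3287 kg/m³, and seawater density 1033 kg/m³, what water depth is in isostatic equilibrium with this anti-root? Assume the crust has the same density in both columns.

Replacing a thickness d of crust by seawater at the top must be balanced by replacing crust with mantle at the base: d (ρ_c − ρ_w) = a (ρ_m − ρ_c).
d = a (ρ_m − ρ_c)/(ρ_c − ρ_w) = 7843 m × 533/1721 = 2430 m.

2430 m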